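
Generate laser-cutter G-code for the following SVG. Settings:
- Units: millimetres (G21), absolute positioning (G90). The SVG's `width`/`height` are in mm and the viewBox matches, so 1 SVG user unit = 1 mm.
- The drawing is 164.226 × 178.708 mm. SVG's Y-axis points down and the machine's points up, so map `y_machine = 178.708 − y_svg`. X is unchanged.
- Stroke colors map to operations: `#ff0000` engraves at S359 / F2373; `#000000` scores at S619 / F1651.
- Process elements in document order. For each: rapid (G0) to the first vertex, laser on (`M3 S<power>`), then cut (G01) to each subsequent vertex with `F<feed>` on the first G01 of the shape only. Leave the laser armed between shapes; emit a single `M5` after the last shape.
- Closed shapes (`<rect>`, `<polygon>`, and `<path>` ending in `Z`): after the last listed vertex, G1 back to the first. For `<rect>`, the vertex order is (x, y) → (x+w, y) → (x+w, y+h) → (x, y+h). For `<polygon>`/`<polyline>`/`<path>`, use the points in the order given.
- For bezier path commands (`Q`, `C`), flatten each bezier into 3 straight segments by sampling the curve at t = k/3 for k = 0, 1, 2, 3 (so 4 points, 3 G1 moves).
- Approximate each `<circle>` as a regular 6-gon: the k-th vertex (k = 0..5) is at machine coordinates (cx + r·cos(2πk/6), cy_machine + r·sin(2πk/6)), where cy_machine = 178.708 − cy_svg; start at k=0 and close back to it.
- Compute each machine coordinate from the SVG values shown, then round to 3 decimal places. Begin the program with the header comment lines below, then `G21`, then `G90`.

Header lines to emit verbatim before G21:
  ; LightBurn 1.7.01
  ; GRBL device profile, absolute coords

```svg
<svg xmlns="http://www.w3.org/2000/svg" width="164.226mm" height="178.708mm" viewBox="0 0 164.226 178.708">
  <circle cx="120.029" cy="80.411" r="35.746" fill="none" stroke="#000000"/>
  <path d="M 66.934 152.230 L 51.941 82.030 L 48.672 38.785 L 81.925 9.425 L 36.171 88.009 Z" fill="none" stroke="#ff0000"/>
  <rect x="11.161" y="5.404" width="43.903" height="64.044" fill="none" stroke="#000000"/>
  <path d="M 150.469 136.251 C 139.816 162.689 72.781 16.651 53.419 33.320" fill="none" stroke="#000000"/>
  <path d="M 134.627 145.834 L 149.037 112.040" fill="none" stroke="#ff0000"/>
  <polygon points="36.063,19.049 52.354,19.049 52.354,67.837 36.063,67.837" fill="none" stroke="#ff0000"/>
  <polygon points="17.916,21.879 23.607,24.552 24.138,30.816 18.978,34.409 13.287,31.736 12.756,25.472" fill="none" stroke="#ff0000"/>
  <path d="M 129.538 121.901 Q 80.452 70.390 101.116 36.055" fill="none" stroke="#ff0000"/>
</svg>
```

1 u = 1 mm; y_m = 178.708 − y.

[1] `<circle>` circle, #000000→score S619 F1651: (155.775,98.297) → (137.902,129.254) → (102.156,129.254) → (84.283,98.297) → (102.156,67.340) → (137.902,67.340) → (155.775,98.297) (closed)

[2] `<path>` closed polygon, #ff0000→engrave S359 F2373: (66.934,26.478) → (51.941,96.678) → (48.672,139.923) → (81.925,169.283) → (36.171,90.699) → (66.934,26.478) (closed)

[3] `<rect>` rectangle, #000000→score S619 F1651: (11.161,173.304) → (55.064,173.304) → (55.064,109.260) → (11.161,109.260) → (11.161,173.304) (closed)

[4] `<path>` cubic bezier, #000000→score S619 F1651: (150.469,42.457) → (124.876,61.097) → (84.818,120.236) → (53.419,145.388)

[5] `<path>` line segment, #ff0000→engrave S359 F2373: (134.627,32.874) → (149.037,66.668)

[6] `<polygon>` rectangle, #ff0000→engrave S359 F2373: (36.063,159.659) → (52.354,159.659) → (52.354,110.871) → (36.063,110.871) → (36.063,159.659) (closed)

[7] `<polygon>` regular polygon, #ff0000→engrave S359 F2373: (17.916,156.829) → (23.607,154.156) → (24.138,147.892) → (18.978,144.299) → (13.287,146.972) → (12.756,153.236) → (17.916,156.829) (closed)

[8] `<path>` quadratic bezier, #ff0000→engrave S359 F2373: (129.538,56.807) → (104.564,89.239) → (95.090,117.855) → (101.116,142.653)

; LightBurn 1.7.01
; GRBL device profile, absolute coords
G21
G90
G0 X155.775 Y98.297
M3 S619
G01 X137.902 Y129.254 F1651
G01 X102.156 Y129.254
G01 X84.283 Y98.297
G01 X102.156 Y67.340
G01 X137.902 Y67.340
G01 X155.775 Y98.297
G0 X66.934 Y26.478
M3 S359
G01 X51.941 Y96.678 F2373
G01 X48.672 Y139.923
G01 X81.925 Y169.283
G01 X36.171 Y90.699
G01 X66.934 Y26.478
G0 X11.161 Y173.304
M3 S619
G01 X55.064 Y173.304 F1651
G01 X55.064 Y109.260
G01 X11.161 Y109.260
G01 X11.161 Y173.304
G0 X150.469 Y42.457
M3 S619
G01 X124.876 Y61.097 F1651
G01 X84.818 Y120.236
G01 X53.419 Y145.388
G0 X134.627 Y32.874
M3 S359
G01 X149.037 Y66.668 F2373
G0 X36.063 Y159.659
M3 S359
G01 X52.354 Y159.659 F2373
G01 X52.354 Y110.871
G01 X36.063 Y110.871
G01 X36.063 Y159.659
G0 X17.916 Y156.829
M3 S359
G01 X23.607 Y154.156 F2373
G01 X24.138 Y147.892
G01 X18.978 Y144.299
G01 X13.287 Y146.972
G01 X12.756 Y153.236
G01 X17.916 Y156.829
G0 X129.538 Y56.807
M3 S359
G01 X104.564 Y89.239 F2373
G01 X95.090 Y117.855
G01 X101.116 Y142.653
M5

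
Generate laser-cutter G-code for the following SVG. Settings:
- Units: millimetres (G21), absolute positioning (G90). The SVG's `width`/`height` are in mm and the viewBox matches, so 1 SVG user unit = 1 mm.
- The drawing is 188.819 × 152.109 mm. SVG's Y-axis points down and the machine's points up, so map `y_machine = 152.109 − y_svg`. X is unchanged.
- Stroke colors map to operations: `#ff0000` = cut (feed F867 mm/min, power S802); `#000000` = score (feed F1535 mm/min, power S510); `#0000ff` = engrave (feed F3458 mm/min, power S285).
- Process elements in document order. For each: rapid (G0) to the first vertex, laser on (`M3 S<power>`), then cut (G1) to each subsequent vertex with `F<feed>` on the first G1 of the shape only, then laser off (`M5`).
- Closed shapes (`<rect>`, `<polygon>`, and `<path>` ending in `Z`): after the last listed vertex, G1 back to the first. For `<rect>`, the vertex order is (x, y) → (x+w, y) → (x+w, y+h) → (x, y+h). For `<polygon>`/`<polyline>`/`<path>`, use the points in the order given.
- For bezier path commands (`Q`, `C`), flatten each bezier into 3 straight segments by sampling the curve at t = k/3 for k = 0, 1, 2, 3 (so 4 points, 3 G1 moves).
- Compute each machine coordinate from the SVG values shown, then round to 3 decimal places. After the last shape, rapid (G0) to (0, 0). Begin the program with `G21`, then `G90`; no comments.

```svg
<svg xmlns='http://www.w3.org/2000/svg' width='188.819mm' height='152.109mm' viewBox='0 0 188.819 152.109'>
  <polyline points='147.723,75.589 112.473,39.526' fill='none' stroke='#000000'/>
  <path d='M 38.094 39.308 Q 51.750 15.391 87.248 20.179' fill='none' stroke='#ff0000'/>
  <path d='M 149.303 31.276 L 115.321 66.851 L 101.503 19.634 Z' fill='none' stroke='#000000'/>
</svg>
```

Since the viewBox matches the mm dimensions, user units are millimetres directly. The only transform is the Y-flip y_m = 152.109 − y_svg.

Shape 1 is a line segment drawn with `<polyline>`. Its stroke #000000 means score at S510, F1535. After flipping Y the toolpath is (147.723,76.520) → (112.473,112.583).

Shape 2 is a quadratic bezier drawn with `<path>`. Its stroke #ff0000 means cut at S802, F867. After flipping Y the toolpath is (38.094,112.801) → (49.625,125.556) → (66.010,131.933) → (87.248,131.930).

Shape 3 is a regular polygon drawn with `<path>`. Its stroke #000000 means score at S510, F1535. After flipping Y the toolpath is (149.303,120.833) → (115.321,85.258) → (101.503,132.475) → (149.303,120.833), returning to the start.

G21
G90
G0 X147.723 Y76.520
M3 S510
G1 X112.473 Y112.583 F1535
M5
G0 X38.094 Y112.801
M3 S802
G1 X49.625 Y125.556 F867
G1 X66.010 Y131.933
G1 X87.248 Y131.930
M5
G0 X149.303 Y120.833
M3 S510
G1 X115.321 Y85.258 F1535
G1 X101.503 Y132.475
G1 X149.303 Y120.833
M5
G0 X0.000 Y0.000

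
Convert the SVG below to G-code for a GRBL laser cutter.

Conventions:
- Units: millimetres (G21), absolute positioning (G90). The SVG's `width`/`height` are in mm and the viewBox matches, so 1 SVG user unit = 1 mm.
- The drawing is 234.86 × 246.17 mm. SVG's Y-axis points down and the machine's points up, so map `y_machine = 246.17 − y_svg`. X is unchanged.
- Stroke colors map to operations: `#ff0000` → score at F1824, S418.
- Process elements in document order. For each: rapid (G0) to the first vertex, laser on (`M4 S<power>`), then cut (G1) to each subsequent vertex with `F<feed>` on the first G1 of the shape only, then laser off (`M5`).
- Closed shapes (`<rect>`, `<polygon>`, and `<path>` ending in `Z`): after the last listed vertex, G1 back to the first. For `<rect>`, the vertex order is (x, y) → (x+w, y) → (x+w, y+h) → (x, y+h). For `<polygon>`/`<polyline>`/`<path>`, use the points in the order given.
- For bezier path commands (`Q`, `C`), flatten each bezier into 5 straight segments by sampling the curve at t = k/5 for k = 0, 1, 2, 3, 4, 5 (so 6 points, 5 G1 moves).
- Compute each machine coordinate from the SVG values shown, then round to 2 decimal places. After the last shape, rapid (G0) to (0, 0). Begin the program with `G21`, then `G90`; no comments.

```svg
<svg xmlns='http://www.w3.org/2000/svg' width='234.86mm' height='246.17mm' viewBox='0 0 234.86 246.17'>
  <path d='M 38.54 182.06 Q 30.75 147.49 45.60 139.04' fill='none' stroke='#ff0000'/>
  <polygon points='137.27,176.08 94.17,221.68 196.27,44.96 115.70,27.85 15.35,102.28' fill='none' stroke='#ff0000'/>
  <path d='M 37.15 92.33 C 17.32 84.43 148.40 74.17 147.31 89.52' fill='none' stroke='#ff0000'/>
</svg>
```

G21
G90
G0 X38.54 Y64.11
M4 S418
G1 X36.33 Y76.89 F1824
G1 X35.93 Y87.59
G1 X37.34 Y96.19
G1 X40.57 Y102.71
G1 X45.60 Y107.13
M5
G0 X137.27 Y70.09
M4 S418
G1 X94.17 Y24.49 F1824
G1 X196.27 Y201.21
G1 X115.70 Y218.32
G1 X15.35 Y143.89
G1 X137.27 Y70.09
M5
G0 X37.15 Y153.84
M4 S418
G1 X41.10 Y158.64 F1824
G1 X67.67 Y162.66
G1 X103.29 Y164.57
G1 X134.37 Y163.01
G1 X147.31 Y156.65
M5
G0 X0.00 Y0.00

viewBox `0 0 234.86 246.17` with mm width/height → 1 unit = 1 mm. Flip: y_m = 246.17 − y_svg.

**Shape 1** — `<path>` quadratic bezier, stroke `#ff0000` → score (S418, F1824). Control points (SVG): P0=(38.54,182.06), P1=(30.75,147.49), P2=(45.60,139.04); sampled at t=k/5. Machine vertices: (38.54,64.11) → (36.33,76.89) → (35.93,87.59) → (37.34,96.19) → (40.57,102.71) → (45.60,107.13). Open path.

**Shape 2** — `<polygon>` closed polygon, stroke `#ff0000` → score (S418, F1824). Machine vertices: (137.27,70.09) → (94.17,24.49) → (196.27,201.21) → (115.70,218.32) → (15.35,143.89) → (137.27,70.09). Closed: final G1 returns to the first vertex.

**Shape 3** — `<path>` cubic bezier, stroke `#ff0000` → score (S418, F1824). Control points (SVG): P0=(37.15,92.33), P1=(17.32,84.43), P2=(148.40,74.17), P3=(147.31,89.52); sampled at t=k/5. Machine vertices: (37.15,153.84) → (41.10,158.64) → (67.67,162.66) → (103.29,164.57) → (134.37,163.01) → (147.31,156.65). Open path.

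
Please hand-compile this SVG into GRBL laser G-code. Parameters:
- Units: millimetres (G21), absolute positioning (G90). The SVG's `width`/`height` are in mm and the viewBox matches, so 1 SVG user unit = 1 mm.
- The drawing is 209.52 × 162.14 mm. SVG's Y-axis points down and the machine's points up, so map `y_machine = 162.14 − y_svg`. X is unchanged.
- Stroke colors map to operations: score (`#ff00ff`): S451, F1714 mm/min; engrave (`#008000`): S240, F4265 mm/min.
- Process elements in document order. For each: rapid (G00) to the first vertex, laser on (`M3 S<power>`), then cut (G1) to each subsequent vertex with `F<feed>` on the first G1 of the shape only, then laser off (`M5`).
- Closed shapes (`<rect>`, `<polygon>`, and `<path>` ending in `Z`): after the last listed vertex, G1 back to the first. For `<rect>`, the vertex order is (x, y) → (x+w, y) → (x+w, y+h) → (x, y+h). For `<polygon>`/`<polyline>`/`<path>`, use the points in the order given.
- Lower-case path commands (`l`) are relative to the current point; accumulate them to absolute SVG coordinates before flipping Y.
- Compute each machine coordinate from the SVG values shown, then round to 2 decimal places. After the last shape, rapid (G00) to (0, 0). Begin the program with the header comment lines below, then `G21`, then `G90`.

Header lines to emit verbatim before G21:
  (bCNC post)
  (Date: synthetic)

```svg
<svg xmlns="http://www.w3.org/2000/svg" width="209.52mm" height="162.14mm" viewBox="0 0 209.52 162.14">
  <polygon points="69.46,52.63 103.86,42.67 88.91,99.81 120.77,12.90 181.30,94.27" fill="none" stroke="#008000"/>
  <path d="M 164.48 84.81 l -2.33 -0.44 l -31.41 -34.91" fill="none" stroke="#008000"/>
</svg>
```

1 u = 1 mm; y_m = 162.14 − y.

[1] `<polygon>` closed polygon, #008000→engrave S240 F4265: (69.46,109.51) → (103.86,119.47) → (88.91,62.33) → (120.77,149.24) → (181.30,67.87) → (69.46,109.51) (closed)

[2] `<path>` open polyline, #008000→engrave S240 F4265: (164.48,77.33) → (162.15,77.77) → (130.74,112.68)

(bCNC post)
(Date: synthetic)
G21
G90
G00 X69.46 Y109.51
M3 S240
G1 X103.86 Y119.47 F4265
G1 X88.91 Y62.33
G1 X120.77 Y149.24
G1 X181.30 Y67.87
G1 X69.46 Y109.51
M5
G00 X164.48 Y77.33
M3 S240
G1 X162.15 Y77.77 F4265
G1 X130.74 Y112.68
M5
G00 X0.00 Y0.00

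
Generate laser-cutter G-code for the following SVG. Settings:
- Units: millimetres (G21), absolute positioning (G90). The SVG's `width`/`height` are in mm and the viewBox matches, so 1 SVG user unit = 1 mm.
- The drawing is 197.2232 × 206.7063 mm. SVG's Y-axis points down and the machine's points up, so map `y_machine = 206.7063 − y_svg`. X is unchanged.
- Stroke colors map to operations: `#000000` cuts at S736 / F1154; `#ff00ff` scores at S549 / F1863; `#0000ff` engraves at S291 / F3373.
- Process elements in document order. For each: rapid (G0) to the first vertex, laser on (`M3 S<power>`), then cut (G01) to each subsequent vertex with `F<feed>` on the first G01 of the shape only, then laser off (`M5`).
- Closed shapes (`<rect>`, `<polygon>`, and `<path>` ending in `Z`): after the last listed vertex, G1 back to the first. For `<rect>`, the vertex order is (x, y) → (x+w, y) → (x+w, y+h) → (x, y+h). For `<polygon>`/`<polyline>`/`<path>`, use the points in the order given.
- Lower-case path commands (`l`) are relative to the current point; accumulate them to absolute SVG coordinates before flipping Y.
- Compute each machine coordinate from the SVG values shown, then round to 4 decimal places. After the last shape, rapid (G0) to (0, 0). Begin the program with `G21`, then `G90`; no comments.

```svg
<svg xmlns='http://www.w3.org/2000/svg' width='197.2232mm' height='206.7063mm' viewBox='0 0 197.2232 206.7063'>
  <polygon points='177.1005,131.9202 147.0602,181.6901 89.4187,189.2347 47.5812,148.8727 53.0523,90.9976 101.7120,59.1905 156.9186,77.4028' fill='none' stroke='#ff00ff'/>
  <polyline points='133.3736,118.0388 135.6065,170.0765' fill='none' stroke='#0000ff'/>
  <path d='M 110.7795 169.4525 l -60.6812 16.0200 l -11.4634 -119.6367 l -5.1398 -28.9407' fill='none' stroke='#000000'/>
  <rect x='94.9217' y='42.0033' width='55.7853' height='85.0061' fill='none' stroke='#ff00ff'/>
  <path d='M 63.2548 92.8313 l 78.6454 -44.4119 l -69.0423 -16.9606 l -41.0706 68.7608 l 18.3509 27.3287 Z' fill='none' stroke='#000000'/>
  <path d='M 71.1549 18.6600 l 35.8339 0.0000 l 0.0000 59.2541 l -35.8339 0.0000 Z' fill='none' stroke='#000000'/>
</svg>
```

G21
G90
G0 X177.1005 Y74.7861
M3 S549
G01 X147.0602 Y25.0162 F1863
G01 X89.4187 Y17.4716
G01 X47.5812 Y57.8336
G01 X53.0523 Y115.7087
G01 X101.7120 Y147.5158
G01 X156.9186 Y129.3035
G01 X177.1005 Y74.7861
M5
G0 X133.3736 Y88.6675
M3 S291
G01 X135.6065 Y36.6298 F3373
M5
G0 X110.7795 Y37.2538
M3 S736
G01 X50.0983 Y21.2338 F1154
G01 X38.6349 Y140.8705
G01 X33.4951 Y169.8112
M5
G0 X94.9217 Y164.7030
M3 S549
G01 X150.7070 Y164.7030 F1863
G01 X150.7070 Y79.6969
G01 X94.9217 Y79.6969
G01 X94.9217 Y164.7030
M5
G0 X63.2548 Y113.8750
M3 S736
G01 X141.9002 Y158.2869 F1154
G01 X72.8579 Y175.2475
G01 X31.7873 Y106.4867
G01 X50.1382 Y79.1580
G01 X63.2548 Y113.8750
M5
G0 X71.1549 Y188.0463
M3 S736
G01 X106.9888 Y188.0463 F1154
G01 X106.9888 Y128.7922
G01 X71.1549 Y128.7922
G01 X71.1549 Y188.0463
M5
G0 X0.0000 Y0.0000

viewBox `0 0 197.2232 206.7063` with mm width/height → 1 unit = 1 mm. Flip: y_m = 206.7063 − y_svg.

**Shape 1** — `<polygon>` regular polygon, stroke `#ff00ff` → score (S549, F1863). Machine vertices: (177.1005,74.7861) → (147.0602,25.0162) → (89.4187,17.4716) → (47.5812,57.8336) → (53.0523,115.7087) → (101.7120,147.5158) → (156.9186,129.3035) → (177.1005,74.7861). Closed: final G1 returns to the first vertex.

**Shape 2** — `<polyline>` line segment, stroke `#0000ff` → engrave (S291, F3373). Machine vertices: (133.3736,88.6675) → (135.6065,36.6298). Open path.

**Shape 3** — `<path>` open polyline, stroke `#000000` → cut (S736, F1154). Machine vertices: (110.7795,37.2538) → (50.0983,21.2338) → (38.6349,140.8705) → (33.4951,169.8112). Open path.

**Shape 4** — `<rect>` rectangle, stroke `#ff00ff` → score (S549, F1863). Machine vertices: (94.9217,164.7030) → (150.7070,164.7030) → (150.7070,79.6969) → (94.9217,79.6969) → (94.9217,164.7030). Closed: final G1 returns to the first vertex.

**Shape 5** — `<path>` closed polygon, stroke `#000000` → cut (S736, F1154). Machine vertices: (63.2548,113.8750) → (141.9002,158.2869) → (72.8579,175.2475) → (31.7873,106.4867) → (50.1382,79.1580) → (63.2548,113.8750). Closed: final G1 returns to the first vertex.

**Shape 6** — `<path>` rectangle, stroke `#000000` → cut (S736, F1154). Machine vertices: (71.1549,188.0463) → (106.9888,188.0463) → (106.9888,128.7922) → (71.1549,128.7922) → (71.1549,188.0463). Closed: final G1 returns to the first vertex.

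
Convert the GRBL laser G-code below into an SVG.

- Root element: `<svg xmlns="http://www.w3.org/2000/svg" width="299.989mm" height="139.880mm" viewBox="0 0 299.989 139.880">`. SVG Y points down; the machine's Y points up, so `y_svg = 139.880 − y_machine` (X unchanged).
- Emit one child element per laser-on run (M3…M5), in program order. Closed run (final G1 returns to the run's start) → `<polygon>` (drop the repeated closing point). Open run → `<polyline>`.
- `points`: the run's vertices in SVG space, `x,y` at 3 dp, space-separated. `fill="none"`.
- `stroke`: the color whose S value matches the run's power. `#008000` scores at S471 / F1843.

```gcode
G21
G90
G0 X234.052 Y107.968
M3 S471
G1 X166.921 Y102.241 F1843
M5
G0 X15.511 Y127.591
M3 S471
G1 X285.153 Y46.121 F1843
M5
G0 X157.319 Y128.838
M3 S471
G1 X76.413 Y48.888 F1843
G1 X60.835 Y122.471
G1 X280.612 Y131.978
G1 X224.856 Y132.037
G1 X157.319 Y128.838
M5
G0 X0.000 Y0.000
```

Each laser-on run becomes one SVG element. Flip Y back into SVG space with y_svg = 139.880 − y_machine. Every run uses S471, so all elements get stroke `#008000` (score).

Run 1: The run is open, so emit a `<polyline>` with points (Y-flipped): 234.052,31.912 166.921,37.639.

Run 2: The run is open, so emit a `<polyline>` with points (Y-flipped): 15.511,12.289 285.153,93.759.

Run 3: The run returns to its start, so emit a `<polygon>` with points (Y-flipped): 157.319,11.042 76.413,90.992 60.835,17.409 280.612,7.902 224.856,7.843.

<svg xmlns="http://www.w3.org/2000/svg" width="299.989mm" height="139.880mm" viewBox="0 0 299.989 139.880">
  <polyline points="234.052,31.912 166.921,37.639" fill="none" stroke="#008000"/>
  <polyline points="15.511,12.289 285.153,93.759" fill="none" stroke="#008000"/>
  <polygon points="157.319,11.042 76.413,90.992 60.835,17.409 280.612,7.902 224.856,7.843" fill="none" stroke="#008000"/>
</svg>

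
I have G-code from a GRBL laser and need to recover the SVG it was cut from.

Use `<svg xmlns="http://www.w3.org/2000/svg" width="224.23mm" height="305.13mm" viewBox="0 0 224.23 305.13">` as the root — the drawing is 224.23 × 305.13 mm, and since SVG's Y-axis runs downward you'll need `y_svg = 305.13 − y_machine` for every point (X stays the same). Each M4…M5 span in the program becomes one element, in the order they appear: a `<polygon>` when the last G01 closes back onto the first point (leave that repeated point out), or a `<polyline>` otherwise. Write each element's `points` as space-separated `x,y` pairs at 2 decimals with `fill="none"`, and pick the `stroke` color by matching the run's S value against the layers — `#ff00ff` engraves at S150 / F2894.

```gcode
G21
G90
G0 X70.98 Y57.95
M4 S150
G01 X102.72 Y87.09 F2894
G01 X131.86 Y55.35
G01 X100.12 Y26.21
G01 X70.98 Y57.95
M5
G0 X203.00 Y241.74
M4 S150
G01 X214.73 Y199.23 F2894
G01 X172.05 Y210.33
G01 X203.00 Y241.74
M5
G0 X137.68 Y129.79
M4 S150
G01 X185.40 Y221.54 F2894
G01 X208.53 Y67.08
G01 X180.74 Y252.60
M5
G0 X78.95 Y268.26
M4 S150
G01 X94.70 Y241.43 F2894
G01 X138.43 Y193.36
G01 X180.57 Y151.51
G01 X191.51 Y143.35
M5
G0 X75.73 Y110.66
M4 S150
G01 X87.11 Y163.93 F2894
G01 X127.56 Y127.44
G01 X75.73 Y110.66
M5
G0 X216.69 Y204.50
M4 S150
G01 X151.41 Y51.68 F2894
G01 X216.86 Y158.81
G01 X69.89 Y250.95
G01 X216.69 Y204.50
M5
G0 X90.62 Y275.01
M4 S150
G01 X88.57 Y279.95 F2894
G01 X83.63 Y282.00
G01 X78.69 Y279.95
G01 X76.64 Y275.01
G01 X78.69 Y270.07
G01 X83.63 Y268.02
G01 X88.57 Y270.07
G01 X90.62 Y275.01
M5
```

Machine Y-up, SVG Y-down with viewBox height 305.13, so y_svg = 305.13 − y_machine; X carries over. Every run uses S150, so all elements get stroke `#ff00ff` (engrave).

Run 1: The run returns to its start, so emit a `<polygon>` with points (Y-flipped): 70.98,247.18 102.72,218.04 131.86,249.78 100.12,278.92.

Run 2: The run returns to its start, so emit a `<polygon>` with points (Y-flipped): 203.00,63.39 214.73,105.90 172.05,94.80.

Run 3: The run is open, so emit a `<polyline>` with points (Y-flipped): 137.68,175.34 185.40,83.59 208.53,238.05 180.74,52.53.

Run 4: The run is open, so emit a `<polyline>` with points (Y-flipped): 78.95,36.87 94.70,63.70 138.43,111.77 180.57,153.62 191.51,161.78.

Run 5: The run returns to its start, so emit a `<polygon>` with points (Y-flipped): 75.73,194.47 87.11,141.20 127.56,177.69.

Run 6: The run returns to its start, so emit a `<polygon>` with points (Y-flipped): 216.69,100.63 151.41,253.45 216.86,146.32 69.89,54.18.

Run 7: The run returns to its start, so emit a `<polygon>` with points (Y-flipped): 90.62,30.12 88.57,25.18 83.63,23.13 78.69,25.18 76.64,30.12 78.69,35.06 83.63,37.11 88.57,35.06.

<svg xmlns="http://www.w3.org/2000/svg" width="224.23mm" height="305.13mm" viewBox="0 0 224.23 305.13">
  <polygon points="70.98,247.18 102.72,218.04 131.86,249.78 100.12,278.92" fill="none" stroke="#ff00ff"/>
  <polygon points="203.00,63.39 214.73,105.90 172.05,94.80" fill="none" stroke="#ff00ff"/>
  <polyline points="137.68,175.34 185.40,83.59 208.53,238.05 180.74,52.53" fill="none" stroke="#ff00ff"/>
  <polyline points="78.95,36.87 94.70,63.70 138.43,111.77 180.57,153.62 191.51,161.78" fill="none" stroke="#ff00ff"/>
  <polygon points="75.73,194.47 87.11,141.20 127.56,177.69" fill="none" stroke="#ff00ff"/>
  <polygon points="216.69,100.63 151.41,253.45 216.86,146.32 69.89,54.18" fill="none" stroke="#ff00ff"/>
  <polygon points="90.62,30.12 88.57,25.18 83.63,23.13 78.69,25.18 76.64,30.12 78.69,35.06 83.63,37.11 88.57,35.06" fill="none" stroke="#ff00ff"/>
</svg>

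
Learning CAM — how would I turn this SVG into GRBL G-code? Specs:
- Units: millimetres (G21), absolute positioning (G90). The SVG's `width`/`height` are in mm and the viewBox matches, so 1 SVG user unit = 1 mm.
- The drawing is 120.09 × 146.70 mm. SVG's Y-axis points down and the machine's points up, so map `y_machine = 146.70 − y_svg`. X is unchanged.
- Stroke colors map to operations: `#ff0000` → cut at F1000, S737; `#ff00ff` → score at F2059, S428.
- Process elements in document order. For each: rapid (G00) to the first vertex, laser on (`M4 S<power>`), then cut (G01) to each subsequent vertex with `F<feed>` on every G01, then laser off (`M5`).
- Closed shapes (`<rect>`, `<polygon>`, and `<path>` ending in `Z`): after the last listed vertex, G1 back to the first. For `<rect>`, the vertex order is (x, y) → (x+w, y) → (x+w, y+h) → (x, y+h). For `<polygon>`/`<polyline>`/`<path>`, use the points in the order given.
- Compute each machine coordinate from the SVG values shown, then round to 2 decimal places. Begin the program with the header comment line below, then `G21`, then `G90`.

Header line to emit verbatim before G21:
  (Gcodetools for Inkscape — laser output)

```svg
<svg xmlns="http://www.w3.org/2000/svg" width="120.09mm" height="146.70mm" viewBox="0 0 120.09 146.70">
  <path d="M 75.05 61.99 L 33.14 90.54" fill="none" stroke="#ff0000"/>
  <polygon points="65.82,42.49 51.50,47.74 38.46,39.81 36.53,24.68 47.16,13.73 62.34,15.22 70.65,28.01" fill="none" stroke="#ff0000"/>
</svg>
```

(Gcodetools for Inkscape — laser output)
G21
G90
G00 X75.05 Y84.71
M4 S737
G01 X33.14 Y56.16 F1000
M5
G00 X65.82 Y104.21
M4 S737
G01 X51.50 Y98.96 F1000
G01 X38.46 Y106.89 F1000
G01 X36.53 Y122.02 F1000
G01 X47.16 Y132.97 F1000
G01 X62.34 Y131.48 F1000
G01 X70.65 Y118.69 F1000
G01 X65.82 Y104.21 F1000
M5

viewBox `0 0 120.09 146.70` with mm width/height → 1 unit = 1 mm. Flip: y_m = 146.70 − y_svg.

**Shape 1** — `<path>` line segment, stroke `#ff0000` → cut (S737, F1000). Machine vertices: (75.05,84.71) → (33.14,56.16). Open path.

**Shape 2** — `<polygon>` regular polygon, stroke `#ff0000` → cut (S737, F1000). Machine vertices: (65.82,104.21) → (51.50,98.96) → (38.46,106.89) → (36.53,122.02) → (47.16,132.97) → (62.34,131.48) → (70.65,118.69) → (65.82,104.21). Closed: final G1 returns to the first vertex.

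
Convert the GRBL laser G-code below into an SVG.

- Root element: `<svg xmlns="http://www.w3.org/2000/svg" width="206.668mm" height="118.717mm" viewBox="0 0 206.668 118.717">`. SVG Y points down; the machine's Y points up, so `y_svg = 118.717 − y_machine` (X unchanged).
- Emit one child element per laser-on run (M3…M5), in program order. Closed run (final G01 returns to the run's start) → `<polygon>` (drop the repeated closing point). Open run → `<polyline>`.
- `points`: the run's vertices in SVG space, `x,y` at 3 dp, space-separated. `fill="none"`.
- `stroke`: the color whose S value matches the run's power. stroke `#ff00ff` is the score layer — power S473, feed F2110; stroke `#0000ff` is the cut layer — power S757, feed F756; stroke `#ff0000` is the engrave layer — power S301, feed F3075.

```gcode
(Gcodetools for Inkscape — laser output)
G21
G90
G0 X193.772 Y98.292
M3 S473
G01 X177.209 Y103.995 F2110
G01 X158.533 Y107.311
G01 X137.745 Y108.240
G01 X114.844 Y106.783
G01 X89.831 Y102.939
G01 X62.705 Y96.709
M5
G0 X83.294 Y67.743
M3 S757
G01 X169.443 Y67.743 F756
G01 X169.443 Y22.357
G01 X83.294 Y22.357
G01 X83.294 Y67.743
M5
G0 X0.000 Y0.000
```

y_svg = 118.717 − y_m.

[1] S473→`#ff00ff` (score); open run; points: 193.772,20.425 177.209,14.722 158.533,11.406 137.745,10.477 114.844,11.934 89.831,15.778 62.705,22.008

[2] S757→`#0000ff` (cut); closed run; points: 83.294,50.974 169.443,50.974 169.443,96.360 83.294,96.360

<svg xmlns="http://www.w3.org/2000/svg" width="206.668mm" height="118.717mm" viewBox="0 0 206.668 118.717">
  <polyline points="193.772,20.425 177.209,14.722 158.533,11.406 137.745,10.477 114.844,11.934 89.831,15.778 62.705,22.008" fill="none" stroke="#ff00ff"/>
  <polygon points="83.294,50.974 169.443,50.974 169.443,96.360 83.294,96.360" fill="none" stroke="#0000ff"/>
</svg>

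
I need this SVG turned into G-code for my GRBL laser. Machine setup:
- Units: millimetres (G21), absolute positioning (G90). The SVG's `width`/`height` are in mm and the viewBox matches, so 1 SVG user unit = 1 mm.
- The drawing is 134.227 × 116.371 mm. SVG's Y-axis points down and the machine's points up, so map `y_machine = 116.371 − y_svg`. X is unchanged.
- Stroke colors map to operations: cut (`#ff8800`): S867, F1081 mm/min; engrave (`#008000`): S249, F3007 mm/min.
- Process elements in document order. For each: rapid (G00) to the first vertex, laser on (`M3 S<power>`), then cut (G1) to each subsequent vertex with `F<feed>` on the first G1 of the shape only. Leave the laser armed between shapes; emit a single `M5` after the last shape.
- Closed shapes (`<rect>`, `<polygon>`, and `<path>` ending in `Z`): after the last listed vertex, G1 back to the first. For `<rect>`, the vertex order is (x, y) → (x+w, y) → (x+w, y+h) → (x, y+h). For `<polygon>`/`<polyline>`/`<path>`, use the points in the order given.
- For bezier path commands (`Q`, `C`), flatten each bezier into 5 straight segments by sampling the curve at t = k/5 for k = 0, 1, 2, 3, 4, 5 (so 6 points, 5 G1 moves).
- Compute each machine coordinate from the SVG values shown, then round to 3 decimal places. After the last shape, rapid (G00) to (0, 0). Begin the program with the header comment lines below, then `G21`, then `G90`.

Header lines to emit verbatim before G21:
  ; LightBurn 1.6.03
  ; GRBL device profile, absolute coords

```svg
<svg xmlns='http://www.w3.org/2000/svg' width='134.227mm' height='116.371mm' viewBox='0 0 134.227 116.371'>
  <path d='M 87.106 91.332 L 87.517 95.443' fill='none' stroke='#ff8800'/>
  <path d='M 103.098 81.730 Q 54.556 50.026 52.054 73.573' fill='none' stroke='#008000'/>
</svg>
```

1 u = 1 mm; y_m = 116.371 − y.

[1] `<path>` line segment, #ff8800→cut S867 F1081: (87.106,25.039) → (87.517,20.928)

[2] `<path>` quadratic bezier, #008000→engrave S249 F3007: (103.098,34.641) → (85.523,45.113) → (71.631,51.164) → (61.422,52.795) → (54.896,50.007) → (52.054,42.798)

; LightBurn 1.6.03
; GRBL device profile, absolute coords
G21
G90
G00 X87.106 Y25.039
M3 S867
G1 X87.517 Y20.928 F1081
G00 X103.098 Y34.641
M3 S249
G1 X85.523 Y45.113 F3007
G1 X71.631 Y51.164
G1 X61.422 Y52.795
G1 X54.896 Y50.007
G1 X52.054 Y42.798
M5
G00 X0.000 Y0.000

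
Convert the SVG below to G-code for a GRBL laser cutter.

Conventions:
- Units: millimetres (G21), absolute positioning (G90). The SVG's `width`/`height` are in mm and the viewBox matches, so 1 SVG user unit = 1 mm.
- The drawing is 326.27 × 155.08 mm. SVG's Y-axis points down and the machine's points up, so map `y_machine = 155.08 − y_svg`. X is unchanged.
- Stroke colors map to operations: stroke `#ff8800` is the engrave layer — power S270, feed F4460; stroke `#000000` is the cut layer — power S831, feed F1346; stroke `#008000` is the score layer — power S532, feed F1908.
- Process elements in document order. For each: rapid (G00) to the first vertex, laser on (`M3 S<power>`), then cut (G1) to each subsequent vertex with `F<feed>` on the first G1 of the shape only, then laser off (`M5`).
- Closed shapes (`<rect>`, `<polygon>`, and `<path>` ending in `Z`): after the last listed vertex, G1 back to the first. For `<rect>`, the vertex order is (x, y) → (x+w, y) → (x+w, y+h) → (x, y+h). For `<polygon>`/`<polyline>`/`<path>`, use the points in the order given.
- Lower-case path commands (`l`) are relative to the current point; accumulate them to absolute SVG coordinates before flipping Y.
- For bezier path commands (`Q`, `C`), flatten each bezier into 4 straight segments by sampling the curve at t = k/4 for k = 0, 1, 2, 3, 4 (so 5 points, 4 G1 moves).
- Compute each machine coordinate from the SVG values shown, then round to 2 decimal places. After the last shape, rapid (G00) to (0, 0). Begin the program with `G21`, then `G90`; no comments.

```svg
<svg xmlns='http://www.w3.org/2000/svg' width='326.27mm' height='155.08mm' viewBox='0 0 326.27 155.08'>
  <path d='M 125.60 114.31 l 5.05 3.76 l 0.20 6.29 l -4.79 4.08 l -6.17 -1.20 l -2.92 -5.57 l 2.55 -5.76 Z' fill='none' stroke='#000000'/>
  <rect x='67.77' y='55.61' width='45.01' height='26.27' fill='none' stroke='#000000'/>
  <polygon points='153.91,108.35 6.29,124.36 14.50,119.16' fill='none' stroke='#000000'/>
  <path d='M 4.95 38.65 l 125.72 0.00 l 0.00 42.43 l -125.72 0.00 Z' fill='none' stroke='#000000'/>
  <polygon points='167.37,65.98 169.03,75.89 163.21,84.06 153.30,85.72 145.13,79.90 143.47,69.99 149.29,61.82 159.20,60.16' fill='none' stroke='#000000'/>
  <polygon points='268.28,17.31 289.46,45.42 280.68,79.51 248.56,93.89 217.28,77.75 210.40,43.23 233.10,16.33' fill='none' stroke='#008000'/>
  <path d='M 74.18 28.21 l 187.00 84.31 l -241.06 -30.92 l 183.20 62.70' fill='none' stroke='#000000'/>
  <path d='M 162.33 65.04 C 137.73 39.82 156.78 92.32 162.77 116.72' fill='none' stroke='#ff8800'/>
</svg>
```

1 u = 1 mm; y_m = 155.08 − y.

[1] `<path>` regular polygon, #000000→cut S831 F1346: (125.60,40.77) → (130.65,37.01) → (130.85,30.72) → (126.06,26.64) → (119.89,27.84) → (116.97,33.41) → (119.52,39.17) → (125.60,40.77) (closed)

[2] `<rect>` rectangle, #000000→cut S831 F1346: (67.77,99.47) → (112.78,99.47) → (112.78,73.20) → (67.77,73.20) → (67.77,99.47) (closed)

[3] `<polygon>` closed polygon, #000000→cut S831 F1346: (153.91,46.73) → (6.29,30.72) → (14.50,35.92) → (153.91,46.73) (closed)

[4] `<path>` rectangle, #000000→cut S831 F1346: (4.95,116.43) → (130.67,116.43) → (130.67,74.00) → (4.95,74.00) → (4.95,116.43) (closed)

[5] `<polygon>` regular polygon, #000000→cut S831 F1346: (167.37,89.10) → (169.03,79.19) → (163.21,71.02) → (153.30,69.36) → (145.13,75.18) → (143.47,85.09) → (149.29,93.26) → (159.20,94.92) → (167.37,89.10) (closed)

[6] `<polygon>` regular polygon, #008000→score S532 F1908: (268.28,137.77) → (289.46,109.66) → (280.68,75.57) → (248.56,61.19) → (217.28,77.33) → (210.40,111.85) → (233.10,138.75) → (268.28,137.77) (closed)

[7] `<path>` open polyline, #000000→cut S831 F1346: (74.18,126.87) → (261.18,42.56) → (20.12,73.48) → (203.32,10.78)

[8] `<path>` cubic bezier, #ff8800→engrave S270 F4460: (162.33,90.04) → (151.18,96.04) → (151.08,82.81) → (156.71,60.28) → (162.77,38.36)

G21
G90
G00 X125.60 Y40.77
M3 S831
G1 X130.65 Y37.01 F1346
G1 X130.85 Y30.72
G1 X126.06 Y26.64
G1 X119.89 Y27.84
G1 X116.97 Y33.41
G1 X119.52 Y39.17
G1 X125.60 Y40.77
M5
G00 X67.77 Y99.47
M3 S831
G1 X112.78 Y99.47 F1346
G1 X112.78 Y73.20
G1 X67.77 Y73.20
G1 X67.77 Y99.47
M5
G00 X153.91 Y46.73
M3 S831
G1 X6.29 Y30.72 F1346
G1 X14.50 Y35.92
G1 X153.91 Y46.73
M5
G00 X4.95 Y116.43
M3 S831
G1 X130.67 Y116.43 F1346
G1 X130.67 Y74.00
G1 X4.95 Y74.00
G1 X4.95 Y116.43
M5
G00 X167.37 Y89.10
M3 S831
G1 X169.03 Y79.19 F1346
G1 X163.21 Y71.02
G1 X153.30 Y69.36
G1 X145.13 Y75.18
G1 X143.47 Y85.09
G1 X149.29 Y93.26
G1 X159.20 Y94.92
G1 X167.37 Y89.10
M5
G00 X268.28 Y137.77
M3 S532
G1 X289.46 Y109.66 F1908
G1 X280.68 Y75.57
G1 X248.56 Y61.19
G1 X217.28 Y77.33
G1 X210.40 Y111.85
G1 X233.10 Y138.75
G1 X268.28 Y137.77
M5
G00 X74.18 Y126.87
M3 S831
G1 X261.18 Y42.56 F1346
G1 X20.12 Y73.48
G1 X203.32 Y10.78
M5
G00 X162.33 Y90.04
M3 S270
G1 X151.18 Y96.04 F4460
G1 X151.08 Y82.81
G1 X156.71 Y60.28
G1 X162.77 Y38.36
M5
G00 X0.00 Y0.00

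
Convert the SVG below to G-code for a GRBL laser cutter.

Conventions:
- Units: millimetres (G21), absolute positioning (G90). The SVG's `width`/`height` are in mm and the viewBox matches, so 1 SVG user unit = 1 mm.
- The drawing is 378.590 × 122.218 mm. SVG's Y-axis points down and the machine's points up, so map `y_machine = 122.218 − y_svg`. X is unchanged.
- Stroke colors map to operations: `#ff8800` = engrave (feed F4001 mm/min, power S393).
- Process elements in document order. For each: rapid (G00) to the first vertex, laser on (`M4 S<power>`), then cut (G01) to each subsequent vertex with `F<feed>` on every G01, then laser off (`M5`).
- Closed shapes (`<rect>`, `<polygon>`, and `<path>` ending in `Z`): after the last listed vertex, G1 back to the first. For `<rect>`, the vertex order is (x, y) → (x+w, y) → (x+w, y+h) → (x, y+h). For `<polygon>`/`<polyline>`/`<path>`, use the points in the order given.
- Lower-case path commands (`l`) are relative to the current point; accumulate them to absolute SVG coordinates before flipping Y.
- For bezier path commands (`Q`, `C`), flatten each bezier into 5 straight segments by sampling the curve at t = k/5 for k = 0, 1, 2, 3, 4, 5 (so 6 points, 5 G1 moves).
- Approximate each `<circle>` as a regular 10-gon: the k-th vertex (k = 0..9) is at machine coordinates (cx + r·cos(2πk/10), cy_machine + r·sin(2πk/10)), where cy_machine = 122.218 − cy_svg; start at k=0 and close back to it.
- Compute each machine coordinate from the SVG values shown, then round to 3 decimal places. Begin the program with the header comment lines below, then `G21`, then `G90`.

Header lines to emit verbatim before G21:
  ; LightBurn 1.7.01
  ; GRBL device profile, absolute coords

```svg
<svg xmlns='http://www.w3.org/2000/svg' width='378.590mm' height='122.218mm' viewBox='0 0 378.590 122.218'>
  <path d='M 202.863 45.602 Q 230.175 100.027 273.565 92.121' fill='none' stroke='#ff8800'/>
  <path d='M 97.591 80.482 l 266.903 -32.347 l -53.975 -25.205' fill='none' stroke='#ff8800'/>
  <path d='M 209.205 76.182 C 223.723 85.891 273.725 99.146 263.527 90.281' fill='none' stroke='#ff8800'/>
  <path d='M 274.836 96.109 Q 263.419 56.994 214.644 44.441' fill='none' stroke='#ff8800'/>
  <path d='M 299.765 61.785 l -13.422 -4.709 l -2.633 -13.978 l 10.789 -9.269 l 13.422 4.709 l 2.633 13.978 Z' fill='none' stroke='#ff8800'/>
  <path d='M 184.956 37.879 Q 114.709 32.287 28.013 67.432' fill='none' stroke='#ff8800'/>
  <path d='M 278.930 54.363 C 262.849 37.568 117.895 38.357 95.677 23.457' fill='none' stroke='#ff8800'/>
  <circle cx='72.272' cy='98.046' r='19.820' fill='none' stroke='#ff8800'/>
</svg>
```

; LightBurn 1.7.01
; GRBL device profile, absolute coords
G21
G90
G00 X202.863 Y76.616
M4 S393
G01 X214.431 Y57.339 F4001
G01 X227.285 Y43.049 F4001
G01 X241.425 Y33.745 F4001
G01 X256.852 Y29.428 F4001
G01 X273.565 Y30.097 F4001
M5
G00 X97.591 Y41.736
M4 S393
G01 X364.494 Y74.083 F4001
G01 X310.519 Y99.288 F4001
M5
G00 X209.205 Y46.036
M4 S393
G01 X221.408 Y39.990 F4001
G01 X237.535 Y34.326 F4001
G01 X252.992 Y30.274 F4001
G01 X263.187 Y29.067 F4001
G01 X263.527 Y31.937 F4001
M5
G00 X274.836 Y26.109
M4 S393
G01 X268.775 Y40.693 F4001
G01 X259.725 Y53.151 F4001
G01 X247.687 Y63.485 F4001
G01 X232.660 Y71.693 F4001
G01 X214.644 Y77.777 F4001
M5
G00 X299.765 Y60.433
M4 S393
G01 X286.343 Y65.142 F4001
G01 X283.710 Y79.120 F4001
G01 X294.499 Y88.389 F4001
G01 X307.921 Y83.680 F4001
G01 X310.554 Y69.702 F4001
G01 X299.765 Y60.433 F4001
M5
G00 X184.956 Y84.339
M4 S393
G01 X156.199 Y84.946 F4001
G01 X126.127 Y82.295 F4001
G01 X94.738 Y76.384 F4001
G01 X62.033 Y67.215 F4001
G01 X28.013 Y54.786 F4001
M5
G00 X278.930 Y67.855
M4 S393
G01 X255.830 Y76.088 F4001
G01 X213.877 Y81.698 F4001
G01 X165.149 Y86.282 F4001
G01 X121.723 Y91.437 F4001
G01 X95.677 Y98.761 F4001
M5
G00 X92.092 Y24.172
M4 S393
G01 X88.307 Y35.822 F4001
G01 X78.397 Y43.022 F4001
G01 X66.147 Y43.022 F4001
G01 X56.237 Y35.822 F4001
G01 X52.452 Y24.172 F4001
G01 X56.237 Y12.522 F4001
G01 X66.147 Y5.322 F4001
G01 X78.397 Y5.322 F4001
G01 X88.307 Y12.522 F4001
G01 X92.092 Y24.172 F4001
M5

Since the viewBox matches the mm dimensions, user units are millimetres directly. The only transform is the Y-flip y_m = 122.218 − y_svg.

Shape 1 is a quadratic bezier drawn with `<path>`. Its stroke #ff8800 means engrave at S393, F4001. After flipping Y the toolpath is (202.863,76.616) → (214.431,57.339) → (227.285,43.049) → (241.425,33.745) → (256.852,29.428) → (273.565,30.097).

Shape 2 is a open polyline drawn with `<path>`. Its stroke #ff8800 means engrave at S393, F4001. After flipping Y the toolpath is (97.591,41.736) → (364.494,74.083) → (310.519,99.288).

Shape 3 is a cubic bezier drawn with `<path>`. Its stroke #ff8800 means engrave at S393, F4001. After flipping Y the toolpath is (209.205,46.036) → (221.408,39.990) → (237.535,34.326) → (252.992,30.274) → (263.187,29.067) → (263.527,31.937).

Shape 4 is a quadratic bezier drawn with `<path>`. Its stroke #ff8800 means engrave at S393, F4001. After flipping Y the toolpath is (274.836,26.109) → (268.775,40.693) → (259.725,53.151) → (247.687,63.485) → (232.660,71.693) → (214.644,77.777).

Shape 5 is a regular polygon drawn with `<path>`. Its stroke #ff8800 means engrave at S393, F4001. After flipping Y the toolpath is (299.765,60.433) → (286.343,65.142) → (283.710,79.120) → (294.499,88.389) → (307.921,83.680) → (310.554,69.702) → (299.765,60.433), returning to the start.

Shape 6 is a quadratic bezier drawn with `<path>`. Its stroke #ff8800 means engrave at S393, F4001. After flipping Y the toolpath is (184.956,84.339) → (156.199,84.946) → (126.127,82.295) → (94.738,76.384) → (62.033,67.215) → (28.013,54.786).

Shape 7 is a cubic bezier drawn with `<path>`. Its stroke #ff8800 means engrave at S393, F4001. After flipping Y the toolpath is (278.930,67.855) → (255.830,76.088) → (213.877,81.698) → (165.149,86.282) → (121.723,91.437) → (95.677,98.761).

Shape 8 is a circle drawn with `<circle>`. Its stroke #ff8800 means engrave at S393, F4001. After flipping Y the toolpath is (92.092,24.172) → (88.307,35.822) → (78.397,43.022) → (66.147,43.022) → (56.237,35.822) → (52.452,24.172) → (56.237,12.522) → (66.147,5.322) → (78.397,5.322) → (88.307,12.522) → (92.092,24.172), returning to the start.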